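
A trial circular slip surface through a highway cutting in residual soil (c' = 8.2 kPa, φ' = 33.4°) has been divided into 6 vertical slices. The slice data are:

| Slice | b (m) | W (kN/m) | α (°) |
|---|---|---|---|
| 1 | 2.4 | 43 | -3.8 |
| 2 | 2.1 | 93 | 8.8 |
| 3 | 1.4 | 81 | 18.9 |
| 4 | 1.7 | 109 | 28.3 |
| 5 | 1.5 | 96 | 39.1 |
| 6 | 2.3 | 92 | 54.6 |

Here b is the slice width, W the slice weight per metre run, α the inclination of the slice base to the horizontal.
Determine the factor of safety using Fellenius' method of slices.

Ordinary method of slices: FS = Σ[c'·Δl_i + (W_i cosα_i)·tanφ'] / Σ W_i sinα_i, with Δl_i = b_i / cosα_i.
Slice 1: Δl = 2.4/cos(-3.8°) = 2.405 m; N'_1 = 43·cos(-3.8°) = 42.9; c'Δl = 19.72; W sinα = -2.8
Slice 2: Δl = 2.1/cos8.8° = 2.125 m; N'_2 = 93·cos8.8° = 91.9; c'Δl = 17.43; W sinα = 14.2
Slice 3: Δl = 1.4/cos18.9° = 1.480 m; N'_3 = 81·cos18.9° = 76.6; c'Δl = 12.13; W sinα = 26.2
Slice 4: Δl = 1.7/cos28.3° = 1.931 m; N'_4 = 109·cos28.3° = 96.0; c'Δl = 15.83; W sinα = 51.7
Slice 5: Δl = 1.5/cos39.1° = 1.933 m; N'_5 = 96·cos39.1° = 74.5; c'Δl = 15.85; W sinα = 60.5
Slice 6: Δl = 2.3/cos54.6° = 3.970 m; N'_6 = 92·cos54.6° = 53.3; c'Δl = 32.56; W sinα = 75.0
Σc'Δl = 113.5 kN/m; ΣN' = 435.2 kN/m; ΣW sinα = 224.8 kN/m
Resisting = 113.5 + 435.2·tan33.4° = 113.5 + 287.0 = 400.5 kN/m
FS = 400.5 / 224.8 = 1.781

FS = 1.78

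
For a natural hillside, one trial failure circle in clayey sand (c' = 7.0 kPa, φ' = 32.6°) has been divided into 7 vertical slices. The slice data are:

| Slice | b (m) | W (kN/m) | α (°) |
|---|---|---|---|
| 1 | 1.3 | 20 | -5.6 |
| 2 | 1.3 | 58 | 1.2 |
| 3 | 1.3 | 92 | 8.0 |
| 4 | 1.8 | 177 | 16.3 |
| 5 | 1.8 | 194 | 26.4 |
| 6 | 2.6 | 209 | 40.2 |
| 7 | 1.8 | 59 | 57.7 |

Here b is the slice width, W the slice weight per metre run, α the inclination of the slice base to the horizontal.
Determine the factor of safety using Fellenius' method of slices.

Ordinary method of slices: FS = Σ[c'·Δl_i + (W_i cosα_i)·tanφ'] / Σ W_i sinα_i, with Δl_i = b_i / cosα_i.
Slice 1: Δl = 1.3/cos(-5.6°) = 1.306 m; N'_1 = 20·cos(-5.6°) = 19.9; c'Δl = 9.14; W sinα = -2.0
Slice 2: Δl = 1.3/cos1.2° = 1.300 m; N'_2 = 58·cos1.2° = 58.0; c'Δl = 9.10; W sinα = 1.2
Slice 3: Δl = 1.3/cos8.0° = 1.313 m; N'_3 = 92·cos8.0° = 91.1; c'Δl = 9.19; W sinα = 12.8
Slice 4: Δl = 1.8/cos16.3° = 1.875 m; N'_4 = 177·cos16.3° = 169.9; c'Δl = 13.13; W sinα = 49.7
Slice 5: Δl = 1.8/cos26.4° = 2.010 m; N'_5 = 194·cos26.4° = 173.8; c'Δl = 14.07; W sinα = 86.3
Slice 6: Δl = 2.6/cos40.2° = 3.404 m; N'_6 = 209·cos40.2° = 159.6; c'Δl = 23.83; W sinα = 134.9
Slice 7: Δl = 1.8/cos57.7° = 3.369 m; N'_7 = 59·cos57.7° = 31.5; c'Δl = 23.58; W sinα = 49.9
Σc'Δl = 102.0 kN/m; ΣN' = 703.8 kN/m; ΣW sinα = 332.8 kN/m
Resisting = 102.0 + 703.8·tan32.6° = 102.0 + 450.1 = 552.1 kN/m
FS = 552.1 / 332.8 = 1.659

FS = 1.66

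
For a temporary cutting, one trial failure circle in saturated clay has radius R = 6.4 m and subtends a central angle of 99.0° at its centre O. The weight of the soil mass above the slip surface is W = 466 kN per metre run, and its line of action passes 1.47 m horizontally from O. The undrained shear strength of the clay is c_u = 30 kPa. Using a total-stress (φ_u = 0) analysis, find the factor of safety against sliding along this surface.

FS = 3.10

Taking moments about the centre O, the resisting moment is provided by the undrained shear strength acting along the arc:
Arc length L_a = R·θ = 6.4·(99.0°·π/180) = 6.4·1.7279 = 11.06 m
M_R = c_u·L_a·R = 30·11.06·6.4 = 2123.2 kN·m/m
M_D = W·d = 466·1.47 = 685.0 kN·m/m
FS = M_R / M_D = 2123.2 / 685.0 = 3.099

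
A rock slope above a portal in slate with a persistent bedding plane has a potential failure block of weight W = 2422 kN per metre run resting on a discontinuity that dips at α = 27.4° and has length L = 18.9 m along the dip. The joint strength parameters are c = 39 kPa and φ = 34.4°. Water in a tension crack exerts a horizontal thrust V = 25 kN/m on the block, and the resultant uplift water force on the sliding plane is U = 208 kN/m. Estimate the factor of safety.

Resolving the block weight along and normal to the plane and applying the Mohr–Coulomb strength on the joint:
N' = W cosα − U − V sinα = 2422·cos27.4° − 208 − 25·sin27.4° = 1930.8 kN/m
Driving force T = W sinα + V cosα = 2422·sin27.4° + 25·cos27.4° = 1136.8 kN/m
Resisting force R = c·L + N'·tanφ = 39·18.9 + 1930.8·tan34.4° = 737.1 + 1322.0 = 2059.1 kN/m
FS = R / T = 2059.1 / 1136.8 = 1.811

FS = 1.81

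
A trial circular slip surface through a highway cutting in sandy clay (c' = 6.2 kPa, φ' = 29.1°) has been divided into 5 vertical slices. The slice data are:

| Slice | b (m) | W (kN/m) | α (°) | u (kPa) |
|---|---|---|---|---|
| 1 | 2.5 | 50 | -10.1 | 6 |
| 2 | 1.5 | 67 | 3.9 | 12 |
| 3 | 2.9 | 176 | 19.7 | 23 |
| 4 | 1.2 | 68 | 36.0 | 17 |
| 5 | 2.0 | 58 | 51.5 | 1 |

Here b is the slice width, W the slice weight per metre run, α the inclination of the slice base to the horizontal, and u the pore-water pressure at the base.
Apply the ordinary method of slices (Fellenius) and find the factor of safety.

Ordinary method of slices: FS = Σ[c'·Δl_i + (W_i cosα_i − u_i·Δl_i)·tanφ'] / Σ W_i sinα_i, with Δl_i = b_i / cosα_i.
Slice 1: Δl = 2.5/cos(-10.1°) = 2.539 m; N'_1 = 50·cos(-10.1°) − 6·2.539 = 34.0; c'Δl = 15.74; W sinα = -8.8
Slice 2: Δl = 1.5/cos3.9° = 1.503 m; N'_2 = 67·cos3.9° − 12·1.503 = 48.8; c'Δl = 9.32; W sinα = 4.6
Slice 3: Δl = 2.9/cos19.7° = 3.080 m; N'_3 = 176·cos19.7° − 23·3.080 = 94.9; c'Δl = 19.10; W sinα = 59.3
Slice 4: Δl = 1.2/cos36.0° = 1.483 m; N'_4 = 68·cos36.0° − 17·1.483 = 29.8; c'Δl = 9.20; W sinα = 40.0
Slice 5: Δl = 2.0/cos51.5° = 3.213 m; N'_5 = 58·cos51.5° − 1·3.213 = 32.9; c'Δl = 19.92; W sinα = 45.4
Σc'Δl = 73.3 kN/m; ΣN' = 240.3 kN/m; ΣW sinα = 140.5 kN/m
Resisting = 73.3 + 240.3·tan29.1° = 73.3 + 133.8 = 207.0 kN/m
FS = 207.0 / 140.5 = 1.474

FS = 1.47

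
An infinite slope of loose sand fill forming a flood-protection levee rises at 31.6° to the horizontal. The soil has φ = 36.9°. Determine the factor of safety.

For a dry cohesionless infinite slope the factor of safety is FS = tanφ / tanβ.
FS = tan36.9° / tan31.6° = 0.7508 / 0.6152 = 1.220

FS = 1.22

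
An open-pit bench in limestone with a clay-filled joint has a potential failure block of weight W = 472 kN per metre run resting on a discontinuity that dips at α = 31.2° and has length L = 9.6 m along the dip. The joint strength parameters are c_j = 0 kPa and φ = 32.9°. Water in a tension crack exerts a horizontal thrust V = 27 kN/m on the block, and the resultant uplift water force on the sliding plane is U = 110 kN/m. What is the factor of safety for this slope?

Resolving the block weight along and normal to the plane and applying the Mohr–Coulomb strength on the joint:
N' = W cosα − U − V sinα = 472·cos31.2° − 110 − 27·sin31.2° = 279.7 kN/m
Driving force T = W sinα + V cosα = 472·sin31.2° + 27·cos31.2° = 267.6 kN/m
Resisting force R = c_j·L + N'·tanφ = 0·9.6 + 279.7·tan32.9° = 0.0 + 181.0 = 181.0 kN/m
FS = R / T = 181.0 / 267.6 = 0.676

FS = 0.68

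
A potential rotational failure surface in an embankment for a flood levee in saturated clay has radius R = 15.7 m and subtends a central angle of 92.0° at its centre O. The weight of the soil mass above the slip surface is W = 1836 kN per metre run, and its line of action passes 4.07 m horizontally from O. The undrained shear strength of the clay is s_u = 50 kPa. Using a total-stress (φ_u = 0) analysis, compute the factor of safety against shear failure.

Taking moments about the centre O, the resisting moment is provided by the undrained shear strength acting along the arc:
Arc length L_a = R·θ = 15.7·(92.0°·π/180) = 15.7·1.6057 = 25.21 m
M_R = s_u·L_a·R = 50·25.21·15.7 = 19789.5 kN·m/m
M_D = W·d = 1836·4.07 = 7472.5 kN·m/m
FS = M_R / M_D = 19789.5 / 7472.5 = 2.648

FS = 2.65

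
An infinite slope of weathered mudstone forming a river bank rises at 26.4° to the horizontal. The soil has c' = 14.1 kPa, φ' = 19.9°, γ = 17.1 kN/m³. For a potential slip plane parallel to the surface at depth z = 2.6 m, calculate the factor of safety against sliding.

For an infinite slope with a slip plane parallel to the surface (no pore pressure): FS = [c' + γz cos²β tanφ'] / [γz sinβ cosβ].
γz = 17.1·2.6 = 44.46 kN/m²
Numerator = 14.1 + 44.46·cos²26.4°·tan19.9° = 14.1 + 44.46·0.8023·0.3620 = 27.012 kPa
Denominator = 44.46·sin26.4°·cos26.4° = 44.46·0.4446·0.8957 = 17.707 kPa
FS = 27.012 / 17.707 = 1.526

FS = 1.53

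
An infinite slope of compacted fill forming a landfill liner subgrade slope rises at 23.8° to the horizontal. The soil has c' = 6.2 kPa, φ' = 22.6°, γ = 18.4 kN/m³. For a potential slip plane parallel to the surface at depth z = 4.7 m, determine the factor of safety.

FS = 1.14

For an infinite slope with a slip plane parallel to the surface (no pore pressure): FS = [c' + γz cos²β tanφ'] / [γz sinβ cosβ].
γz = 18.4·4.7 = 86.48 kN/m²
Numerator = 6.2 + 86.48·cos²23.8°·tan22.6° = 6.2 + 86.48·0.8372·0.4163 = 36.336 kPa
Denominator = 86.48·sin23.8°·cos23.8° = 86.48·0.4035·0.9150 = 31.931 kPa
FS = 36.336 / 31.931 = 1.138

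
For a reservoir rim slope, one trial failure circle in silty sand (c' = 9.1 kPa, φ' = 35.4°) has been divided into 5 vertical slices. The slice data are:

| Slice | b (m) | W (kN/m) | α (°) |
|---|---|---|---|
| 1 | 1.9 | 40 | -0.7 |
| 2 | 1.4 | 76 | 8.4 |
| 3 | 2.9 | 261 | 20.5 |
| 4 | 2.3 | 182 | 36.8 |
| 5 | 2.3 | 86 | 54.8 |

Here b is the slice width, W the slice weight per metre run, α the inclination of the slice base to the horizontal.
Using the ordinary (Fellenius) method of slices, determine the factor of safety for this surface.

FS = 1.83

Ordinary method of slices: FS = Σ[c'·Δl_i + (W_i cosα_i)·tanφ'] / Σ W_i sinα_i, with Δl_i = b_i / cosα_i.
Slice 1: Δl = 1.9/cos(-0.7°) = 1.900 m; N'_1 = 40·cos(-0.7°) = 40.0; c'Δl = 17.29; W sinα = -0.5
Slice 2: Δl = 1.4/cos8.4° = 1.415 m; N'_2 = 76·cos8.4° = 75.2; c'Δl = 12.88; W sinα = 11.1
Slice 3: Δl = 2.9/cos20.5° = 3.096 m; N'_3 = 261·cos20.5° = 244.5; c'Δl = 28.17; W sinα = 91.4
Slice 4: Δl = 2.3/cos36.8° = 2.872 m; N'_4 = 182·cos36.8° = 145.7; c'Δl = 26.14; W sinα = 109.0
Slice 5: Δl = 2.3/cos54.8° = 3.990 m; N'_5 = 86·cos54.8° = 49.6; c'Δl = 36.31; W sinα = 70.3
Σc'Δl = 120.8 kN/m; ΣN' = 555.0 kN/m; ΣW sinα = 281.3 kN/m
Resisting = 120.8 + 555.0·tan35.4° = 120.8 + 394.4 = 515.2 kN/m
FS = 515.2 / 281.3 = 1.831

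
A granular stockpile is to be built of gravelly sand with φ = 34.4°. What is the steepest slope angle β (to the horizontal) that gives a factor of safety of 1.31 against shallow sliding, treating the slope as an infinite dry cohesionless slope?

β = 27.6°

For an infinite dry cohesionless slope FS = tanφ/tanβ, so tanβ = tanφ / FS.
tanβ = tan34.4° / 1.31 = 0.6847 / 1.31 = 0.5227
β = arctan(0.5227) = 27.60°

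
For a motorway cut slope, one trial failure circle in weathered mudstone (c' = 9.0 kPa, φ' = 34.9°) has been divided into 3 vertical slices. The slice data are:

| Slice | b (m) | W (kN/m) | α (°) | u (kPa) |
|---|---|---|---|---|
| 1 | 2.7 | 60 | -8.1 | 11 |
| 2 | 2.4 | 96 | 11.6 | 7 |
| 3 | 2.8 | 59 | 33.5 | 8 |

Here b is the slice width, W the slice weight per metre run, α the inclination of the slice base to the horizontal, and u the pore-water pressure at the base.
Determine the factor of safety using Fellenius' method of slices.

FS = 3.84

Ordinary method of slices: FS = Σ[c'·Δl_i + (W_i cosα_i − u_i·Δl_i)·tanφ'] / Σ W_i sinα_i, with Δl_i = b_i / cosα_i.
Slice 1: Δl = 2.7/cos(-8.1°) = 2.727 m; N'_1 = 60·cos(-8.1°) − 11·2.727 = 29.4; c'Δl = 24.54; W sinα = -8.5
Slice 2: Δl = 2.4/cos11.6° = 2.450 m; N'_2 = 96·cos11.6° − 7·2.450 = 76.9; c'Δl = 22.05; W sinα = 19.3
Slice 3: Δl = 2.8/cos33.5° = 3.358 m; N'_3 = 59·cos33.5° − 8·3.358 = 22.3; c'Δl = 30.22; W sinα = 32.6
Σc'Δl = 76.8 kN/m; ΣN' = 128.6 kN/m; ΣW sinα = 43.4 kN/m
Resisting = 76.8 + 128.6·tan34.9° = 76.8 + 89.7 = 166.5 kN/m
FS = 166.5 / 43.4 = 3.836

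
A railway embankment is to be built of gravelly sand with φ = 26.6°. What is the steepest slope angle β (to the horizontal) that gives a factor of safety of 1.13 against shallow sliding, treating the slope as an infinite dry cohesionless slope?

For an infinite dry cohesionless slope FS = tanφ/tanβ, so tanβ = tanφ / FS.
tanβ = tan26.6° / 1.13 = 0.5008 / 1.13 = 0.4432
β = arctan(0.4432) = 23.90°

β = 23.9°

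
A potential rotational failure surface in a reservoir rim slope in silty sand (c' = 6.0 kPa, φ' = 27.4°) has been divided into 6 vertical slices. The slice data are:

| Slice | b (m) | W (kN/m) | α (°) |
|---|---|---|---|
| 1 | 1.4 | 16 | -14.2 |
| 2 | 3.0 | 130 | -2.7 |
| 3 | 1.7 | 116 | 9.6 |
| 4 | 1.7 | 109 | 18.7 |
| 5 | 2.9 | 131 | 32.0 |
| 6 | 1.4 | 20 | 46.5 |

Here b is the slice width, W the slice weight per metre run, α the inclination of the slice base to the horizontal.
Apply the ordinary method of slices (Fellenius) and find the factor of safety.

Ordinary method of slices: FS = Σ[c'·Δl_i + (W_i cosα_i)·tanφ'] / Σ W_i sinα_i, with Δl_i = b_i / cosα_i.
Slice 1: Δl = 1.4/cos(-14.2°) = 1.444 m; N'_1 = 16·cos(-14.2°) = 15.5; c'Δl = 8.66; W sinα = -3.9
Slice 2: Δl = 3.0/cos(-2.7°) = 3.003 m; N'_2 = 130·cos(-2.7°) = 129.9; c'Δl = 18.02; W sinα = -6.1
Slice 3: Δl = 1.7/cos9.6° = 1.724 m; N'_3 = 116·cos9.6° = 114.4; c'Δl = 10.34; W sinα = 19.3
Slice 4: Δl = 1.7/cos18.7° = 1.795 m; N'_4 = 109·cos18.7° = 103.2; c'Δl = 10.77; W sinα = 34.9
Slice 5: Δl = 2.9/cos32.0° = 3.420 m; N'_5 = 131·cos32.0° = 111.1; c'Δl = 20.52; W sinα = 69.4
Slice 6: Δl = 1.4/cos46.5° = 2.034 m; N'_6 = 20·cos46.5° = 13.8; c'Δl = 12.20; W sinα = 14.5
Σc'Δl = 80.5 kN/m; ΣN' = 487.8 kN/m; ΣW sinα = 128.2 kN/m
Resisting = 80.5 + 487.8·tan27.4° = 80.5 + 252.9 = 333.4 kN/m
FS = 333.4 / 128.2 = 2.601

FS = 2.60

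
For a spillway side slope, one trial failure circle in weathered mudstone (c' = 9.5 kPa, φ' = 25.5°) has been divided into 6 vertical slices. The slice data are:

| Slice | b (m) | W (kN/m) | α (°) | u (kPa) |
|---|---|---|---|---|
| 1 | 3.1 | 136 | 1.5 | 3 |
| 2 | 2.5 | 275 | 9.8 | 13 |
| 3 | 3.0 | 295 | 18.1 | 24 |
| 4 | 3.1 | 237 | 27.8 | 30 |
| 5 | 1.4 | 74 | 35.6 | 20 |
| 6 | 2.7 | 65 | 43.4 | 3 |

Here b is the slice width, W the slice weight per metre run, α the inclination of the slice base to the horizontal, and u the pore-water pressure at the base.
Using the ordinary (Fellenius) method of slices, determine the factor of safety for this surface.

Ordinary method of slices: FS = Σ[c'·Δl_i + (W_i cosα_i − u_i·Δl_i)·tanφ'] / Σ W_i sinα_i, with Δl_i = b_i / cosα_i.
Slice 1: Δl = 3.1/cos1.5° = 3.101 m; N'_1 = 136·cos1.5° − 3·3.101 = 126.7; c'Δl = 29.46; W sinα = 3.6
Slice 2: Δl = 2.5/cos9.8° = 2.537 m; N'_2 = 275·cos9.8° − 13·2.537 = 238.0; c'Δl = 24.10; W sinα = 46.8
Slice 3: Δl = 3.0/cos18.1° = 3.156 m; N'_3 = 295·cos18.1° − 24·3.156 = 204.7; c'Δl = 29.98; W sinα = 91.6
Slice 4: Δl = 3.1/cos27.8° = 3.504 m; N'_4 = 237·cos27.8° − 30·3.504 = 104.5; c'Δl = 33.29; W sinα = 110.5
Slice 5: Δl = 1.4/cos35.6° = 1.722 m; N'_5 = 74·cos35.6° − 20·1.722 = 25.7; c'Δl = 16.36; W sinα = 43.1
Slice 6: Δl = 2.7/cos43.4° = 3.716 m; N'_6 = 65·cos43.4° − 3·3.716 = 36.1; c'Δl = 35.30; W sinα = 44.7
Σc'Δl = 168.5 kN/m; ΣN' = 735.6 kN/m; ΣW sinα = 340.3 kN/m
Resisting = 168.5 + 735.6·tan25.5° = 168.5 + 350.9 = 519.4 kN/m
FS = 519.4 / 340.3 = 1.526

FS = 1.53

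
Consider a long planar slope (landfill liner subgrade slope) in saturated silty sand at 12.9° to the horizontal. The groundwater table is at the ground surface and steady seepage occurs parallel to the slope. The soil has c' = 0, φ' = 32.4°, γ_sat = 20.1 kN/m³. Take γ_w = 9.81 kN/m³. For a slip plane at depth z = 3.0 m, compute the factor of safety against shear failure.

With seepage parallel to the slope and the water table at the surface, the effective normal stress on the slip plane uses the buoyant unit weight γ' = γ_sat − γ_w while the driving shear stress uses γ_sat:
FS = [c' + γ' z cos²β tanφ'] / [γ_sat z sinβ cosβ]
(For c' = 0 this reduces to FS = (γ'/γ_sat)·tanφ'/tanβ.)
γ' = 20.1 − 9.81 = 10.29 kN/m³
Numerator = 0.0 + 10.29·3.0·cos²12.9°·tan32.4° = 0.0 + 10.29·3.0·0.9502·0.6346 = 18.614 kPa
Denominator = 20.1·3.0·sin12.9°·cos12.9° = 20.1·3.0·0.2233·0.9748 = 13.122 kPa
FS = 18.614 / 13.122 = 1.419

FS = 1.42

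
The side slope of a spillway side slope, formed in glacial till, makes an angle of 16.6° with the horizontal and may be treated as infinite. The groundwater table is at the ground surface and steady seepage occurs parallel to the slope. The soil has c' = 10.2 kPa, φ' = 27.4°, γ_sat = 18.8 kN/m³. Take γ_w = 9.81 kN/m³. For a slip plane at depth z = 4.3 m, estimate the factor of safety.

FS = 1.29

With seepage parallel to the slope and the water table at the surface, the effective normal stress on the slip plane uses the buoyant unit weight γ' = γ_sat − γ_w while the driving shear stress uses γ_sat:
FS = [c' + γ' z cos²β tanφ'] / [γ_sat z sinβ cosβ]
γ' = 18.8 − 9.81 = 8.99 kN/m³
Numerator = 10.2 + 8.99·4.3·cos²16.6°·tan27.4° = 10.2 + 8.99·4.3·0.9184·0.5184 = 28.602 kPa
Denominator = 18.8·4.3·sin16.6°·cos16.6° = 18.8·4.3·0.2857·0.9583 = 22.133 kPa
FS = 28.602 / 22.133 = 1.292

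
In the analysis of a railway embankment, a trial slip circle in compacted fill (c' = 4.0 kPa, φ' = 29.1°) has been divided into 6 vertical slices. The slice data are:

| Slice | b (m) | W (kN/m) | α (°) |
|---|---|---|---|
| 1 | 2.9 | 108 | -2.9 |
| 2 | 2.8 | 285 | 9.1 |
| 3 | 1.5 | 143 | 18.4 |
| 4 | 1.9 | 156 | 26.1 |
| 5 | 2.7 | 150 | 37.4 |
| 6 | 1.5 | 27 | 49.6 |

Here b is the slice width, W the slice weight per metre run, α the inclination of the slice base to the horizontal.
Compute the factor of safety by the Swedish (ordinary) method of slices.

FS = 1.91

Ordinary method of slices: FS = Σ[c'·Δl_i + (W_i cosα_i)·tanφ'] / Σ W_i sinα_i, with Δl_i = b_i / cosα_i.
Slice 1: Δl = 2.9/cos(-2.9°) = 2.904 m; N'_1 = 108·cos(-2.9°) = 107.9; c'Δl = 11.61; W sinα = -5.5
Slice 2: Δl = 2.8/cos9.1° = 2.836 m; N'_2 = 285·cos9.1° = 281.4; c'Δl = 11.34; W sinα = 45.1
Slice 3: Δl = 1.5/cos18.4° = 1.581 m; N'_3 = 143·cos18.4° = 135.7; c'Δl = 6.32; W sinα = 45.1
Slice 4: Δl = 1.9/cos26.1° = 2.116 m; N'_4 = 156·cos26.1° = 140.1; c'Δl = 8.46; W sinα = 68.6
Slice 5: Δl = 2.7/cos37.4° = 3.399 m; N'_5 = 150·cos37.4° = 119.2; c'Δl = 13.59; W sinα = 91.1
Slice 6: Δl = 1.5/cos49.6° = 2.314 m; N'_6 = 27·cos49.6° = 17.5; c'Δl = 9.26; W sinα = 20.6
Σc'Δl = 60.6 kN/m; ΣN' = 801.7 kN/m; ΣW sinα = 265.0 kN/m
Resisting = 60.6 + 801.7·tan29.1° = 60.6 + 446.2 = 506.8 kN/m
FS = 506.8 / 265.0 = 1.912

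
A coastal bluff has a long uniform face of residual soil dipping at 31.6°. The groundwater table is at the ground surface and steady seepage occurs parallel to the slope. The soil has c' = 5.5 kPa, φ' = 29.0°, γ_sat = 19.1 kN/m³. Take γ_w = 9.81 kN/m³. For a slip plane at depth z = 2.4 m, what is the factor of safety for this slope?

With seepage parallel to the slope and the water table at the surface, the effective normal stress on the slip plane uses the buoyant unit weight γ' = γ_sat − γ_w while the driving shear stress uses γ_sat:
FS = [c' + γ' z cos²β tanφ'] / [γ_sat z sinβ cosβ]
γ' = 19.1 − 9.81 = 9.29 kN/m³
Numerator = 5.5 + 9.29·2.4·cos²31.6°·tan29.0° = 5.5 + 9.29·2.4·0.7254·0.5543 = 14.466 kPa
Denominator = 19.1·2.4·sin31.6°·cos31.6° = 19.1·2.4·0.5240·0.8517 = 20.458 kPa
FS = 14.466 / 20.458 = 0.707

FS = 0.71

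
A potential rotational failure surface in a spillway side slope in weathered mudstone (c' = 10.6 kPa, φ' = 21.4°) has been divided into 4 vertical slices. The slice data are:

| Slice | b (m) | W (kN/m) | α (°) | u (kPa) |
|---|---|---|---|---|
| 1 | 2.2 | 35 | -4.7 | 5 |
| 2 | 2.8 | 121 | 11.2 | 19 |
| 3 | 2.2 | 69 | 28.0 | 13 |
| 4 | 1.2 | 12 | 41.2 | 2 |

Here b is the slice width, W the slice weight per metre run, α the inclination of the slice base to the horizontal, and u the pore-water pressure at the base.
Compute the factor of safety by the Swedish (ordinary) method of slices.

Ordinary method of slices: FS = Σ[c'·Δl_i + (W_i cosα_i − u_i·Δl_i)·tanφ'] / Σ W_i sinα_i, with Δl_i = b_i / cosα_i.
Slice 1: Δl = 2.2/cos(-4.7°) = 2.207 m; N'_1 = 35·cos(-4.7°) − 5·2.207 = 23.8; c'Δl = 23.40; W sinα = -2.9
Slice 2: Δl = 2.8/cos11.2° = 2.854 m; N'_2 = 121·cos11.2° − 19·2.854 = 64.5; c'Δl = 30.26; W sinα = 23.5
Slice 3: Δl = 2.2/cos28.0° = 2.492 m; N'_3 = 69·cos28.0° − 13·2.492 = 28.5; c'Δl = 26.41; W sinα = 32.4
Slice 4: Δl = 1.2/cos41.2° = 1.595 m; N'_4 = 12·cos41.2° − 2·1.595 = 5.8; c'Δl = 16.91; W sinα = 7.9
Σc'Δl = 97.0 kN/m; ΣN' = 122.7 kN/m; ΣW sinα = 60.9 kN/m
Resisting = 97.0 + 122.7·tan21.4° = 97.0 + 48.1 = 145.0 kN/m
FS = 145.0 / 60.9 = 2.381

FS = 2.38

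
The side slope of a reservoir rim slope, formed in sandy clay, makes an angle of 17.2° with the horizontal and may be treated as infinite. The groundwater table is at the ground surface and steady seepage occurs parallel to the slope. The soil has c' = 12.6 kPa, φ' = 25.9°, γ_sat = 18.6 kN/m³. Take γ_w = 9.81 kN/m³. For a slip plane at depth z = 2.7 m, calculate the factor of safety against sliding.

FS = 1.63

With seepage parallel to the slope and the water table at the surface, the effective normal stress on the slip plane uses the buoyant unit weight γ' = γ_sat − γ_w while the driving shear stress uses γ_sat:
FS = [c' + γ' z cos²β tanφ'] / [γ_sat z sinβ cosβ]
γ' = 18.6 − 9.81 = 8.79 kN/m³
Numerator = 12.6 + 8.79·2.7·cos²17.2°·tan25.9° = 12.6 + 8.79·2.7·0.9126·0.4856 = 23.116 kPa
Denominator = 18.6·2.7·sin17.2°·cos17.2° = 18.6·2.7·0.2957·0.9553 = 14.186 kPa
FS = 23.116 / 14.186 = 1.629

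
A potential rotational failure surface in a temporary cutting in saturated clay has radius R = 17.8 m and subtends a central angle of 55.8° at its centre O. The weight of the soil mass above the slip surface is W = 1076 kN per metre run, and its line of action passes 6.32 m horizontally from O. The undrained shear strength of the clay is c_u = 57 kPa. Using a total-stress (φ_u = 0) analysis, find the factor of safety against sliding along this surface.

Taking moments about the centre O, the resisting moment is provided by the undrained shear strength acting along the arc:
Arc length L_a = R·θ = 17.8·(55.8°·π/180) = 17.8·0.9739 = 17.34 m
M_R = c_u·L_a·R = 57·17.34·17.8 = 17588.4 kN·m/m
M_D = W·d = 1076·6.32 = 6800.3 kN·m/m
FS = M_R / M_D = 17588.4 / 6800.3 = 2.586

FS = 2.59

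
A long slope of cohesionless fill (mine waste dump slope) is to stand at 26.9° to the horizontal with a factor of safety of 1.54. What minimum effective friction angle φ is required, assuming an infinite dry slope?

FS = tanφ/tanβ ⇒ tanφ = FS · tanβ = 1.54 · tan26.9° = 0.7813
φ = arctan(0.7813) = 38.00°

φ = 38.0°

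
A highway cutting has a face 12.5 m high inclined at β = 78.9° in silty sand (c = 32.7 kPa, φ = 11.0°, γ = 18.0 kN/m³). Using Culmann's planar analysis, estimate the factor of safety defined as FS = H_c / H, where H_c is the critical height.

FS = 0.90

H_c = (4c/γ) · sinβ cosφ / [1 − cos(β − φ)]
    = (4·32.7/18.0) · sin78.9°·cos11.0° / [1 − cos67.9°]
    = 7.267 · 0.9633 / 0.6238 = 11.22 m
FS = H_c / H = 11.22 / 12.5 = 0.898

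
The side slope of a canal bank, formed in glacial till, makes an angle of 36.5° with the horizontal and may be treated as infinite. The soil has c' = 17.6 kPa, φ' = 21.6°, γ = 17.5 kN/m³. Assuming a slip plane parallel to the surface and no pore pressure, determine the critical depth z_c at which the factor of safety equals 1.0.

z_c = 4.52 m

Setting FS = 1.00 in FS = [c' + γz cos²β tanφ'] / [γz sinβ cosβ] and solving for z:
z = c' / [γ cosβ (FS·sinβ − cosβ·tanφ')]
  = 17.6 / [17.5·cos36.5°·(1.00·sin36.5° − cos36.5°·tan21.6°)]
  = 17.6 / [17.5·0.8039·(1.00·0.5948 − 0.8039·0.3959)]
  = 17.6 / 3.8904 = 4.524 m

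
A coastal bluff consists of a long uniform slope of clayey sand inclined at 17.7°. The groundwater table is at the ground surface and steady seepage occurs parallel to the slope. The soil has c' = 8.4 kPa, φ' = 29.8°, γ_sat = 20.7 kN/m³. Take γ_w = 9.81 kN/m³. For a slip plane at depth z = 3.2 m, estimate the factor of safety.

FS = 1.38

With seepage parallel to the slope and the water table at the surface, the effective normal stress on the slip plane uses the buoyant unit weight γ' = γ_sat − γ_w while the driving shear stress uses γ_sat:
FS = [c' + γ' z cos²β tanφ'] / [γ_sat z sinβ cosβ]
γ' = 20.7 − 9.81 = 10.89 kN/m³
Numerator = 8.4 + 10.89·3.2·cos²17.7°·tan29.8° = 8.4 + 10.89·3.2·0.9076·0.5727 = 26.513 kPa
Denominator = 20.7·3.2·sin17.7°·cos17.7° = 20.7·3.2·0.3040·0.9527 = 19.186 kPa
FS = 26.513 / 19.186 = 1.382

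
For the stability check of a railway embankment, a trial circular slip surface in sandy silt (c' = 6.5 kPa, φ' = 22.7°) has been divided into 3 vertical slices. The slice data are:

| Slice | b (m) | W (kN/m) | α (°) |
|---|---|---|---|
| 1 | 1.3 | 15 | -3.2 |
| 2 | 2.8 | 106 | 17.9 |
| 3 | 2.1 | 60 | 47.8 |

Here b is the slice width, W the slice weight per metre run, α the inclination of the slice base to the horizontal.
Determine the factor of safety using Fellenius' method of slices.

FS = 1.49

Ordinary method of slices: FS = Σ[c'·Δl_i + (W_i cosα_i)·tanφ'] / Σ W_i sinα_i, with Δl_i = b_i / cosα_i.
Slice 1: Δl = 1.3/cos(-3.2°) = 1.302 m; N'_1 = 15·cos(-3.2°) = 15.0; c'Δl = 8.46; W sinα = -0.8
Slice 2: Δl = 2.8/cos17.9° = 2.942 m; N'_2 = 106·cos17.9° = 100.9; c'Δl = 19.13; W sinα = 32.6
Slice 3: Δl = 2.1/cos47.8° = 3.126 m; N'_3 = 60·cos47.8° = 40.3; c'Δl = 20.32; W sinα = 44.4
Σc'Δl = 47.9 kN/m; ΣN' = 156.1 kN/m; ΣW sinα = 76.2 kN/m
Resisting = 47.9 + 156.1·tan22.7° = 47.9 + 65.3 = 113.2 kN/m
FS = 113.2 / 76.2 = 1.486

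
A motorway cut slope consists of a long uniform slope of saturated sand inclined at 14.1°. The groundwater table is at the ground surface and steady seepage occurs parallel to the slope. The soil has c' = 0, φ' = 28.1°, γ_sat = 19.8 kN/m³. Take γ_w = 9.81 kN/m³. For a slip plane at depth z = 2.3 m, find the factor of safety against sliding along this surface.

With seepage parallel to the slope and the water table at the surface, the effective normal stress on the slip plane uses the buoyant unit weight γ' = γ_sat − γ_w while the driving shear stress uses γ_sat:
FS = [c' + γ' z cos²β tanφ'] / [γ_sat z sinβ cosβ]
(For c' = 0 this reduces to FS = (γ'/γ_sat)·tanφ'/tanβ.)
γ' = 19.8 − 9.81 = 9.99 kN/m³
Numerator = 0.0 + 9.99·2.3·cos²14.1°·tan28.1° = 0.0 + 9.99·2.3·0.9407·0.5340 = 11.540 kPa
Denominator = 19.8·2.3·sin14.1°·cos14.1° = 19.8·2.3·0.2436·0.9699 = 10.760 kPa
FS = 11.540 / 10.760 = 1.073

FS = 1.07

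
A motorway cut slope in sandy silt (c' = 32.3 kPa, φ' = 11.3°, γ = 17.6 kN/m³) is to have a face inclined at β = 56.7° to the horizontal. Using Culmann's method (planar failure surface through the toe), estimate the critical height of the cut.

H_c = 20.20 m

Culmann's analysis gives the critical failure plane at α_cr = (β + φ')/2 = (56.7 + 11.3)/2 = 34.0°, and the critical height
H_c = (4c'/γ) · sinβ cosφ' / [1 − cos(β − φ')]
    = (4·32.3/17.6) · sin56.7°·cos11.3° / [1 − cos(45.4°)]
    = 7.341 · 0.8358·0.9806 / [1 − 0.7022]
    = 7.341 · 0.8196 / 0.2978
    = 20.20 m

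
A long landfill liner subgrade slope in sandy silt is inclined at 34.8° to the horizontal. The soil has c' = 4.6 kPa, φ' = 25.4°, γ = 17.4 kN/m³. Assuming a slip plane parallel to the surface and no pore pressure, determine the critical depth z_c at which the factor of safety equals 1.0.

Setting FS = 1.00 in FS = [c' + γz cos²β tanφ'] / [γz sinβ cosβ] and solving for z:
z = c' / [γ cosβ (FS·sinβ − cosβ·tanφ')]
  = 4.6 / [17.4·cos34.8°·(1.00·sin34.8° − cos34.8°·tan25.4°)]
  = 4.6 / [17.4·0.8211·(1.00·0.5707 − 0.8211·0.4748)]
  = 4.6 / 2.5833 = 1.781 m

z_c = 1.78 m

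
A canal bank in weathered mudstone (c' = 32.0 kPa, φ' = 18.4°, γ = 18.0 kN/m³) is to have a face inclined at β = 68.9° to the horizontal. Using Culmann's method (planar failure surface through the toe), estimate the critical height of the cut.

H_c = 17.30 m

Culmann's analysis gives the critical failure plane at α_cr = (β + φ')/2 = (68.9 + 18.4)/2 = 43.7°, and the critical height
H_c = (4c'/γ) · sinβ cosφ' / [1 − cos(β − φ')]
    = (4·32.0/18.0) · sin68.9°·cos18.4° / [1 − cos(50.5°)]
    = 7.111 · 0.9330·0.9489 / [1 − 0.6361]
    = 7.111 · 0.8853 / 0.3639
    = 17.30 m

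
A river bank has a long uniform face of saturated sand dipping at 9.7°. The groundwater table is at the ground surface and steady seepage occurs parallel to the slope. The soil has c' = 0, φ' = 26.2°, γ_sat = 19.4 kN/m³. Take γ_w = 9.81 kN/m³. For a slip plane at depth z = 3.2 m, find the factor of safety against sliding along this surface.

FS = 1.42

With seepage parallel to the slope and the water table at the surface, the effective normal stress on the slip plane uses the buoyant unit weight γ' = γ_sat − γ_w while the driving shear stress uses γ_sat:
FS = [c' + γ' z cos²β tanφ'] / [γ_sat z sinβ cosβ]
(For c' = 0 this reduces to FS = (γ'/γ_sat)·tanφ'/tanβ.)
γ' = 19.4 − 9.81 = 9.59 kN/m³
Numerator = 0.0 + 9.59·3.2·cos²9.7°·tan26.2° = 0.0 + 9.59·3.2·0.9716·0.4921 = 14.672 kPa
Denominator = 19.4·3.2·sin9.7°·cos9.7° = 19.4·3.2·0.1685·0.9857 = 10.310 kPa
FS = 14.672 / 10.310 = 1.423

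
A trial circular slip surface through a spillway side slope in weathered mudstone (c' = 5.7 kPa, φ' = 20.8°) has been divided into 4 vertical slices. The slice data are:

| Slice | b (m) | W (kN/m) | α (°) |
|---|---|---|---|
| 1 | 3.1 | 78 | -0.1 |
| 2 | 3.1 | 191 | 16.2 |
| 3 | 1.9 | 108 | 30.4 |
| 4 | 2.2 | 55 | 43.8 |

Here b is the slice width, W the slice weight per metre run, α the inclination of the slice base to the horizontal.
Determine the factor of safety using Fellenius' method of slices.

Ordinary method of slices: FS = Σ[c'·Δl_i + (W_i cosα_i)·tanφ'] / Σ W_i sinα_i, with Δl_i = b_i / cosα_i.
Slice 1: Δl = 3.1/cos(-0.1°) = 3.100 m; N'_1 = 78·cos(-0.1°) = 78.0; c'Δl = 17.67; W sinα = -0.1
Slice 2: Δl = 3.1/cos16.2° = 3.228 m; N'_2 = 191·cos16.2° = 183.4; c'Δl = 18.40; W sinα = 53.3
Slice 3: Δl = 1.9/cos30.4° = 2.203 m; N'_3 = 108·cos30.4° = 93.2; c'Δl = 12.56; W sinα = 54.7
Slice 4: Δl = 2.2/cos43.8° = 3.048 m; N'_4 = 55·cos43.8° = 39.7; c'Δl = 17.37; W sinα = 38.1
Σc'Δl = 66.0 kN/m; ΣN' = 394.3 kN/m; ΣW sinα = 145.9 kN/m
Resisting = 66.0 + 394.3·tan20.8° = 66.0 + 149.8 = 215.8 kN/m
FS = 215.8 / 145.9 = 1.479

FS = 1.48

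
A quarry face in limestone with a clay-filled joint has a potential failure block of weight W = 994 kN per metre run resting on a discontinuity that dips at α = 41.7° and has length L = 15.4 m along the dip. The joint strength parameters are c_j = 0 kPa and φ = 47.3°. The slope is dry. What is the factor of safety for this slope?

FS = 1.22

Resolving the block weight along and normal to the plane and applying the Mohr–Coulomb strength on the joint:
N' = W cosα = 994·cos41.7° = 742.2 kN/m
Driving force T = W sinα = 994·sin41.7° = 661.2 kN/m
Resisting force R = c_j·L + N'·tanφ = 0·15.4 + 742.2·tan47.3° = 0.0 + 804.3 = 804.3 kN/m
FS = R / T = 804.3 / 661.2 = 1.216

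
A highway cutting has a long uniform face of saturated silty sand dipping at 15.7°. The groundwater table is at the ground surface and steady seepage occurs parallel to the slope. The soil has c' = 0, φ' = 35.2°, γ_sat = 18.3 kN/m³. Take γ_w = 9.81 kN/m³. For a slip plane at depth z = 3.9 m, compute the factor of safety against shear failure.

FS = 1.16

With seepage parallel to the slope and the water table at the surface, the effective normal stress on the slip plane uses the buoyant unit weight γ' = γ_sat − γ_w while the driving shear stress uses γ_sat:
FS = [c' + γ' z cos²β tanφ'] / [γ_sat z sinβ cosβ]
(For c' = 0 this reduces to FS = (γ'/γ_sat)·tanφ'/tanβ.)
γ' = 18.3 − 9.81 = 8.49 kN/m³
Numerator = 0.0 + 8.49·3.9·cos²15.7°·tan35.2° = 0.0 + 8.49·3.9·0.9268·0.7054 = 21.647 kPa
Denominator = 18.3·3.9·sin15.7°·cos15.7° = 18.3·3.9·0.2706·0.9627 = 18.592 kPa
FS = 21.647 / 18.592 = 1.164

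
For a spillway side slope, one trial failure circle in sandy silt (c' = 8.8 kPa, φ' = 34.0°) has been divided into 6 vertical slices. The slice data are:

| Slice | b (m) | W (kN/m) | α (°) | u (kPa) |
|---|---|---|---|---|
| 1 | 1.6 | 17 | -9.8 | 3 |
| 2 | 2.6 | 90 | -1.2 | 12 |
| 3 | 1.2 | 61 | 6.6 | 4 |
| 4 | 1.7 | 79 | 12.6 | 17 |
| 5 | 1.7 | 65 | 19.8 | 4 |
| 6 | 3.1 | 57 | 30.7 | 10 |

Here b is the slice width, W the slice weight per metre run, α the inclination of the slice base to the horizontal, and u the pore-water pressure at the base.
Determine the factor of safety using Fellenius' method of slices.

FS = 3.87

Ordinary method of slices: FS = Σ[c'·Δl_i + (W_i cosα_i − u_i·Δl_i)·tanφ'] / Σ W_i sinα_i, with Δl_i = b_i / cosα_i.
Slice 1: Δl = 1.6/cos(-9.8°) = 1.624 m; N'_1 = 17·cos(-9.8°) − 3·1.624 = 11.9; c'Δl = 14.29; W sinα = -2.9
Slice 2: Δl = 2.6/cos(-1.2°) = 2.601 m; N'_2 = 90·cos(-1.2°) − 12·2.601 = 58.8; c'Δl = 22.89; W sinα = -1.9
Slice 3: Δl = 1.2/cos6.6° = 1.208 m; N'_3 = 61·cos6.6° − 4·1.208 = 55.8; c'Δl = 10.63; W sinα = 7.0
Slice 4: Δl = 1.7/cos12.6° = 1.742 m; N'_4 = 79·cos12.6° − 17·1.742 = 47.5; c'Δl = 15.33; W sinα = 17.2
Slice 5: Δl = 1.7/cos19.8° = 1.807 m; N'_5 = 65·cos19.8° − 4·1.807 = 53.9; c'Δl = 15.90; W sinα = 22.0
Slice 6: Δl = 3.1/cos30.7° = 3.605 m; N'_6 = 57·cos30.7° − 10·3.605 = 13.0; c'Δl = 31.73; W sinα = 29.1
Σc'Δl = 110.8 kN/m; ΣN' = 240.8 kN/m; ΣW sinα = 70.6 kN/m
Resisting = 110.8 + 240.8·tan34.0° = 110.8 + 162.4 = 273.2 kN/m
FS = 273.2 / 70.6 = 3.870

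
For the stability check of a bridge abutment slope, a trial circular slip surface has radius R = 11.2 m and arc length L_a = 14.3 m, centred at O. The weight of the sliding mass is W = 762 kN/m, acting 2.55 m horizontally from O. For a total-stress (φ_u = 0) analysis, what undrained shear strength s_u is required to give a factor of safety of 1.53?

FS = s_u·L_a·R / (W·d), so s_u = FS·W·d / (L_a·R).
s_u = 1.53·762·2.55 / (14.30·11.2) = 2972.9 / 160.16 = 18.56 kPa

s_u = 18.6 kPa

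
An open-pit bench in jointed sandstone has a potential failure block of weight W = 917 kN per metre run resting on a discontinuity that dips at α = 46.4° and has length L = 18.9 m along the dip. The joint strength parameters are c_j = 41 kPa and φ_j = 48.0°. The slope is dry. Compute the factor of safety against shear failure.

FS = 2.22

Resolving the block weight along and normal to the plane and applying the Mohr–Coulomb strength on the joint:
N' = W cosα = 917·cos46.4° = 632.4 kN/m
Driving force T = W sinα = 917·sin46.4° = 664.1 kN/m
Resisting force R = c_j·L + N'·tanφ_j = 41·18.9 + 632.4·tan48.0° = 774.9 + 702.3 = 1477.2 kN/m
FS = R / T = 1477.2 / 664.1 = 2.225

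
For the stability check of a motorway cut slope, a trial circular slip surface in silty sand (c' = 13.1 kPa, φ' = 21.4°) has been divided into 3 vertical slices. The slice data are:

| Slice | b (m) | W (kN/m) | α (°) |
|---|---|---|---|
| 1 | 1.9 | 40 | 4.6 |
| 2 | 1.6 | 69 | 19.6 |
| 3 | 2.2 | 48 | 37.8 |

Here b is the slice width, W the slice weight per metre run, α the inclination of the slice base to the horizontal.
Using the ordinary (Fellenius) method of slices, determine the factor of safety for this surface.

FS = 2.50

Ordinary method of slices: FS = Σ[c'·Δl_i + (W_i cosα_i)·tanφ'] / Σ W_i sinα_i, with Δl_i = b_i / cosα_i.
Slice 1: Δl = 1.9/cos4.6° = 1.906 m; N'_1 = 40·cos4.6° = 39.9; c'Δl = 24.97; W sinα = 3.2
Slice 2: Δl = 1.6/cos19.6° = 1.698 m; N'_2 = 69·cos19.6° = 65.0; c'Δl = 22.25; W sinα = 23.1
Slice 3: Δl = 2.2/cos37.8° = 2.784 m; N'_3 = 48·cos37.8° = 37.9; c'Δl = 36.47; W sinα = 29.4
Σc'Δl = 83.7 kN/m; ΣN' = 142.8 kN/m; ΣW sinα = 55.8 kN/m
Resisting = 83.7 + 142.8·tan21.4° = 83.7 + 56.0 = 139.7 kN/m
FS = 139.7 / 55.8 = 2.504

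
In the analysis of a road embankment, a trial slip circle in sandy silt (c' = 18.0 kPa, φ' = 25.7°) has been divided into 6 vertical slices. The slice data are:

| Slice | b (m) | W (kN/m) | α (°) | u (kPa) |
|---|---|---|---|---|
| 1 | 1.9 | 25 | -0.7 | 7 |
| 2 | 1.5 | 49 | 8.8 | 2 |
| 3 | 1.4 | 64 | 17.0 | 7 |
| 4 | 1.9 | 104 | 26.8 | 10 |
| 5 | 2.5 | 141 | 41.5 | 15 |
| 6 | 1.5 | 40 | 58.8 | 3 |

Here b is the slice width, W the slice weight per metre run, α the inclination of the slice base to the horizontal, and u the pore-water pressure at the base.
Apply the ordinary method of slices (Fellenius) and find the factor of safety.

Ordinary method of slices: FS = Σ[c'·Δl_i + (W_i cosα_i − u_i·Δl_i)·tanφ'] / Σ W_i sinα_i, with Δl_i = b_i / cosα_i.
Slice 1: Δl = 1.9/cos(-0.7°) = 1.900 m; N'_1 = 25·cos(-0.7°) − 7·1.900 = 11.7; c'Δl = 34.20; W sinα = -0.3
Slice 2: Δl = 1.5/cos8.8° = 1.518 m; N'_2 = 49·cos8.8° − 2·1.518 = 45.4; c'Δl = 27.32; W sinα = 7.5
Slice 3: Δl = 1.4/cos17.0° = 1.464 m; N'_3 = 64·cos17.0° − 7·1.464 = 51.0; c'Δl = 26.35; W sinα = 18.7
Slice 4: Δl = 1.9/cos26.8° = 2.129 m; N'_4 = 104·cos26.8° − 10·2.129 = 71.5; c'Δl = 38.32; W sinα = 46.9
Slice 5: Δl = 2.5/cos41.5° = 3.338 m; N'_5 = 141·cos41.5° − 15·3.338 = 55.5; c'Δl = 60.08; W sinα = 93.4
Slice 6: Δl = 1.5/cos58.8° = 2.896 m; N'_6 = 40·cos58.8° − 3·2.896 = 12.0; c'Δl = 52.12; W sinα = 34.2
Σc'Δl = 238.4 kN/m; ΣN' = 247.2 kN/m; ΣW sinα = 200.4 kN/m
Resisting = 238.4 + 247.2·tan25.7° = 238.4 + 118.9 = 357.3 kN/m
FS = 357.3 / 200.4 = 1.783

FS = 1.78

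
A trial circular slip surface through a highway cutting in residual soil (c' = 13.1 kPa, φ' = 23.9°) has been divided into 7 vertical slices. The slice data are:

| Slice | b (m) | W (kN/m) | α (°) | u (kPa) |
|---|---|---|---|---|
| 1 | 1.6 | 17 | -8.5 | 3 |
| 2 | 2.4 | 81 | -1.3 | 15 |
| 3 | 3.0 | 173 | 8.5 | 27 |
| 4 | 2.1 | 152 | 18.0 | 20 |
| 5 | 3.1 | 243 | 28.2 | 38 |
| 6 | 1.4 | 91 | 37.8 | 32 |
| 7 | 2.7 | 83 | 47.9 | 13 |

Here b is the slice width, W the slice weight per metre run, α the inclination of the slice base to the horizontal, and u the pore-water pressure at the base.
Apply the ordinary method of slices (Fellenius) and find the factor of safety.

FS = 1.32

Ordinary method of slices: FS = Σ[c'·Δl_i + (W_i cosα_i − u_i·Δl_i)·tanφ'] / Σ W_i sinα_i, with Δl_i = b_i / cosα_i.
Slice 1: Δl = 1.6/cos(-8.5°) = 1.618 m; N'_1 = 17·cos(-8.5°) − 3·1.618 = 12.0; c'Δl = 21.19; W sinα = -2.5
Slice 2: Δl = 2.4/cos(-1.3°) = 2.401 m; N'_2 = 81·cos(-1.3°) − 15·2.401 = 45.0; c'Δl = 31.45; W sinα = -1.8
Slice 3: Δl = 3.0/cos8.5° = 3.033 m; N'_3 = 173·cos8.5° − 27·3.033 = 89.2; c'Δl = 39.74; W sinα = 25.6
Slice 4: Δl = 2.1/cos18.0° = 2.208 m; N'_4 = 152·cos18.0° − 20·2.208 = 100.4; c'Δl = 28.93; W sinα = 47.0
Slice 5: Δl = 3.1/cos28.2° = 3.518 m; N'_5 = 243·cos28.2° − 38·3.518 = 80.5; c'Δl = 46.08; W sinα = 114.8
Slice 6: Δl = 1.4/cos37.8° = 1.772 m; N'_6 = 91·cos37.8° − 32·1.772 = 15.2; c'Δl = 23.21; W sinα = 55.8
Slice 7: Δl = 2.7/cos47.9° = 4.027 m; N'_7 = 83·cos47.9° − 13·4.027 = 3.3; c'Δl = 52.76; W sinα = 61.6
Σc'Δl = 243.4 kN/m; ΣN' = 345.5 kN/m; ΣW sinα = 300.4 kN/m
Resisting = 243.4 + 345.5·tan23.9° = 243.4 + 153.1 = 396.5 kN/m
FS = 396.5 / 300.4 = 1.320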